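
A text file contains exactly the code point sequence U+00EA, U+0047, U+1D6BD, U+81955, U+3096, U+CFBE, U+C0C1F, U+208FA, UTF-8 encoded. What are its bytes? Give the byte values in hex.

C3 AA 47 F0 9D 9A BD F2 81 A5 95 E3 82 96 EC BE BE F3 80 B0 9F F0 A0 A3 BA

U+00EA: 2-byte form → C3 AA.
U+0047: 1-byte form → 47.
U+1D6BD: 4-byte form → F0 9D 9A BD.
U+81955: 4-byte form → F2 81 A5 95.
U+3096: 3-byte form → E3 82 96.
U+CFBE: 3-byte form → EC BE BE.
U+C0C1F: 4-byte form → F3 80 B0 9F.
U+208FA: 4-byte form → F0 A0 A3 BA.
Concatenated (25 bytes): C3 AA 47 F0 9D 9A BD F2 81 A5 95 E3 82 96 EC BE BE F3 80 B0 9F F0 A0 A3 BA.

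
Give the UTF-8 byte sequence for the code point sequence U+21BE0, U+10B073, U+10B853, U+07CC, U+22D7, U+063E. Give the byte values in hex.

U+21BE0: 4-byte form → F0 A1 AF A0.
U+10B073: 4-byte form → F4 8B 81 B3.
U+10B853: 4-byte form → F4 8B A1 93.
U+07CC: 2-byte form → DF 8C.
U+22D7: 3-byte form → E2 8B 97.
U+063E: 2-byte form → D8 BE.
Concatenated (19 bytes): F0 A1 AF A0 F4 8B 81 B3 F4 8B A1 93 DF 8C E2 8B 97 D8 BE.

F0 A1 AF A0 F4 8B 81 B3 F4 8B A1 93 DF 8C E2 8B 97 D8 BE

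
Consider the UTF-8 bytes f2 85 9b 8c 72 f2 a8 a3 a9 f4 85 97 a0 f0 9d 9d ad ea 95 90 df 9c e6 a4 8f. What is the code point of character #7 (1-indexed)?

Offset 0: leading byte 0xF2 = 11110010 → 4-byte char #1 = F2 85 9B 8C.
Offset 4: leading byte 0x72 = 01110010 → 1-byte char #2 = 72.
Offset 5: leading byte 0xF2 = 11110010 → 4-byte char #3 = F2 A8 A3 A9.
Offset 9: leading byte 0xF4 = 11110100 → 4-byte char #4 = F4 85 97 A0.
Offset 13: leading byte 0xF0 = 11110000 → 4-byte char #5 = F0 9D 9D AD.
Offset 17: leading byte 0xEA = 11101010 → 3-byte char #6 = EA 95 90.
Offset 20: leading byte 0xDF = 11011111 → 2-byte char #7 = DF 9C.
Leading byte 0xDF = 11011111 matches 110xxxxx → 2-byte sequence.
Byte 1: 0xDF = 11011111, payload 11111 (5 bits).
Byte 2: 0x9C = 10011100 (10xxxxxx ✓), payload 011100.
Concatenate: 11111011100 = 0x7DC (11 bits → U+07DC).

U+07DC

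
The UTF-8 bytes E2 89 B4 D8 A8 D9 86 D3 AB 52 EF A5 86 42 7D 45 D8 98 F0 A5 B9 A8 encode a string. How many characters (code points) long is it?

Byte at offset 0: 0xE2 = 11100010 → 3-byte char (#1). Advance 3.
Byte at offset 3: 0xD8 = 11011000 → 2-byte char (#2). Advance 2.
Byte at offset 5: 0xD9 = 11011001 → 2-byte char (#3). Advance 2.
Byte at offset 7: 0xD3 = 11010011 → 2-byte char (#4). Advance 2.
Byte at offset 9: 0x52 = 01010010 → 1-byte char (#5). Advance 1.
Byte at offset 10: 0xEF = 11101111 → 3-byte char (#6). Advance 3.
Byte at offset 13: 0x42 = 01000010 → 1-byte char (#7). Advance 1.
Byte at offset 14: 0x7D = 01111101 → 1-byte char (#8). Advance 1.
Byte at offset 15: 0x45 = 01000101 → 1-byte char (#9). Advance 1.
Byte at offset 16: 0xD8 = 11011000 → 2-byte char (#10). Advance 2.
Byte at offset 18: 0xF0 = 11110000 → 4-byte char (#11). Advance 4.
Reached end at offset 22 after 11 code points.

11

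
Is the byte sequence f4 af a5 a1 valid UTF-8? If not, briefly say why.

Leading byte 0xF4 = 11110100 → 4-byte form.
Payload = 0x12F961, which exceeds U+10FFFF, the maximum Unicode code point. (Leading bytes F5–FF, or F4 followed by ≥ 0x90, are invalid.)

invalid (encodes a value above U+10FFFF)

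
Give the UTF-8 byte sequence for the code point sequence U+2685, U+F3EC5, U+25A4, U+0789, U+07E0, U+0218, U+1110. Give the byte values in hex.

E2 9A 85 F3 B3 BB 85 E2 96 A4 DE 89 DF A0 C8 98 E1 84 90

U+2685: 3-byte form → E2 9A 85.
U+F3EC5: 4-byte form → F3 B3 BB 85.
U+25A4: 3-byte form → E2 96 A4.
U+0789: 2-byte form → DE 89.
U+07E0: 2-byte form → DF A0.
U+0218: 2-byte form → C8 98.
U+1110: 3-byte form → E1 84 90.
Concatenated (19 bytes): E2 9A 85 F3 B3 BB 85 E2 96 A4 DE 89 DF A0 C8 98 E1 84 90.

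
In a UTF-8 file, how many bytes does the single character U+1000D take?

4

U+1000D = 0x1000D. UTF-8 uses 1 byte below 0x80, 2 below 0x800, 3 below 0x10000, 4 up to 0x10FFFF. 0x1000D is in U+10000–U+10FFFF → 4 bytes.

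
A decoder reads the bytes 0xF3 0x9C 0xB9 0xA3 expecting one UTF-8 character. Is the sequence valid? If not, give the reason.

valid

Leading byte 0xF3 = 11110011 → 4-byte form.
Continuation bytes 0x9C=10011100, 0xB9=10111001, 0xA3=10100011 all match 10xxxxxx.
Decoded value 0xDCE63 is ≥ 0x10000 (shortest form) and not a surrogate.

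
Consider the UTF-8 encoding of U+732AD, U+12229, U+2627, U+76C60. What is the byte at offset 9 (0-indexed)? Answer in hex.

0x98

U+732AD → 4-byte form F1 B3 8A AD at offsets 0–3.
U+12229 → 4-byte form F0 92 88 A9 at offsets 4–7.
U+2627 → 3-byte form E2 98 A7 at offsets 8–10.
Offset 9 falls in char 3's range; it's byte 2 of E2 98 A7 = 0x98.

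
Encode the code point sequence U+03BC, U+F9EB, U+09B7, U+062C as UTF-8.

CE BC EF A7 AB E0 A6 B7 D8 AC

U+03BC: 2-byte form → CE BC.
U+F9EB: 3-byte form → EF A7 AB.
U+09B7: 3-byte form → E0 A6 B7.
U+062C: 2-byte form → D8 AC.
Concatenated (10 bytes): CE BC EF A7 AB E0 A6 B7 D8 AC.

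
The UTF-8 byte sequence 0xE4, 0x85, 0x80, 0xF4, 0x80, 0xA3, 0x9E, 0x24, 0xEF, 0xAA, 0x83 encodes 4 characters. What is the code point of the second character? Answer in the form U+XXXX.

Offset 0: leading byte 0xE4 = 11100100 → 3-byte char #1 = E4 85 80.
Offset 3: leading byte 0xF4 = 11110100 → 4-byte char #2 = F4 80 A3 9E.
Leading byte 0xF4 = 11110100 matches 11110xxx → 4-byte sequence.
Byte 1: 0xF4 = 11110100, payload 100 (3 bits).
Byte 2: 0x80 = 10000000 (10xxxxxx ✓), payload 000000.
Byte 3: 0xA3 = 10100011 (10xxxxxx ✓), payload 100011.
Byte 4: 0x9E = 10011110 (10xxxxxx ✓), payload 011110.
Concatenate: 100000000100011011110 = 0x1008DE (21 bits → U+1008DE).

U+1008DE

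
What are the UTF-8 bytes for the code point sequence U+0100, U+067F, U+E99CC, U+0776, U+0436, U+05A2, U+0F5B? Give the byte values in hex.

C4 80 D9 BF F3 A9 A7 8C DD B6 D0 B6 D6 A2 E0 BD 9B

U+0100: 2-byte form → C4 80.
U+067F: 2-byte form → D9 BF.
U+E99CC: 4-byte form → F3 A9 A7 8C.
U+0776: 2-byte form → DD B6.
U+0436: 2-byte form → D0 B6.
U+05A2: 2-byte form → D6 A2.
U+0F5B: 3-byte form → E0 BD 9B.
Concatenated (17 bytes): C4 80 D9 BF F3 A9 A7 8C DD B6 D0 B6 D6 A2 E0 BD 9B.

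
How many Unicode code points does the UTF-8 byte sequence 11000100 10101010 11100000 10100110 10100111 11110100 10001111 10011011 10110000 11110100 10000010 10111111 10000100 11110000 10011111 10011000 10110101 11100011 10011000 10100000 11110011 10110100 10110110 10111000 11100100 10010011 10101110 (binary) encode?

8

Byte at offset 0: 0xC4 = 11000100 → 2-byte char (#1). Advance 2.
Byte at offset 2: 0xE0 = 11100000 → 3-byte char (#2). Advance 3.
Byte at offset 5: 0xF4 = 11110100 → 4-byte char (#3). Advance 4.
Byte at offset 9: 0xF4 = 11110100 → 4-byte char (#4). Advance 4.
Byte at offset 13: 0xF0 = 11110000 → 4-byte char (#5). Advance 4.
Byte at offset 17: 0xE3 = 11100011 → 3-byte char (#6). Advance 3.
Byte at offset 20: 0xF3 = 11110011 → 4-byte char (#7). Advance 4.
Byte at offset 24: 0xE4 = 11100100 → 3-byte char (#8). Advance 3.
Reached end at offset 27 after 8 code points.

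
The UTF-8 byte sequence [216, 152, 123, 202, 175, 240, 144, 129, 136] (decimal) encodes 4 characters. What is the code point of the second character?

Offset 0: leading byte 0xD8 = 11011000 → 2-byte char #1 = D8 98.
Offset 2: leading byte 0x7B = 01111011 → 1-byte char #2 = 7B.
Leading byte 0x7B = 01111011 matches 0xxxxxxx → 1-byte sequence.
Byte 1: 0x7B = 01111011, payload 1111011 (7 bits).
Concatenate: 1111011 = 0x7B (7 bits → U+007B).

U+007B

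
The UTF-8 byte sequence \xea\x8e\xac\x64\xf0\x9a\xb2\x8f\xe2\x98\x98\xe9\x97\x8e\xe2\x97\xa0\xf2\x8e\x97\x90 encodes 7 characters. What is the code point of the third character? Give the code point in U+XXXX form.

U+1AC8F

Offset 0: leading byte 0xEA = 11101010 → 3-byte char #1 = EA 8E AC.
Offset 3: leading byte 0x64 = 01100100 → 1-byte char #2 = 64.
Offset 4: leading byte 0xF0 = 11110000 → 4-byte char #3 = F0 9A B2 8F.
Leading byte 0xF0 = 11110000 matches 11110xxx → 4-byte sequence.
Byte 1: 0xF0 = 11110000, payload 000 (3 bits).
Byte 2: 0x9A = 10011010 (10xxxxxx ✓), payload 011010.
Byte 3: 0xB2 = 10110010 (10xxxxxx ✓), payload 110010.
Byte 4: 0x8F = 10001111 (10xxxxxx ✓), payload 001111.
Concatenate: 000011010110010001111 = 0x1AC8F (21 bits → U+1AC8F).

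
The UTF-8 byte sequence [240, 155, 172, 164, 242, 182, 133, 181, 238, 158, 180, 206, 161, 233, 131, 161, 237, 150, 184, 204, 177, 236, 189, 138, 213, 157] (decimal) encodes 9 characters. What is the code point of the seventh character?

Offset 0: leading byte 0xF0 = 11110000 → 4-byte char #1 = F0 9B AC A4.
Offset 4: leading byte 0xF2 = 11110010 → 4-byte char #2 = F2 B6 85 B5.
Offset 8: leading byte 0xEE = 11101110 → 3-byte char #3 = EE 9E B4.
Offset 11: leading byte 0xCE = 11001110 → 2-byte char #4 = CE A1.
Offset 13: leading byte 0xE9 = 11101001 → 3-byte char #5 = E9 83 A1.
Offset 16: leading byte 0xED = 11101101 → 3-byte char #6 = ED 96 B8.
Offset 19: leading byte 0xCC = 11001100 → 2-byte char #7 = CC B1.
Leading byte 0xCC = 11001100 matches 110xxxxx → 2-byte sequence.
Byte 1: 0xCC = 11001100, payload 01100 (5 bits).
Byte 2: 0xB1 = 10110001 (10xxxxxx ✓), payload 110001.
Concatenate: 01100110001 = 0x331 (11 bits → U+0331).

U+0331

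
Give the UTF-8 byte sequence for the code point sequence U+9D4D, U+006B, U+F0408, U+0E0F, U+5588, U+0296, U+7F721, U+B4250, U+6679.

E9 B5 8D 6B F3 B0 90 88 E0 B8 8F E5 96 88 CA 96 F1 BF 9C A1 F2 B4 89 90 E6 99 B9

U+9D4D: 3-byte form → E9 B5 8D.
U+006B: 1-byte form → 6B.
U+F0408: 4-byte form → F3 B0 90 88.
U+0E0F: 3-byte form → E0 B8 8F.
U+5588: 3-byte form → E5 96 88.
U+0296: 2-byte form → CA 96.
U+7F721: 4-byte form → F1 BF 9C A1.
U+B4250: 4-byte form → F2 B4 89 90.
U+6679: 3-byte form → E6 99 B9.
Concatenated (27 bytes): E9 B5 8D 6B F3 B0 90 88 E0 B8 8F E5 96 88 CA 96 F1 BF 9C A1 F2 B4 89 90 E6 99 B9.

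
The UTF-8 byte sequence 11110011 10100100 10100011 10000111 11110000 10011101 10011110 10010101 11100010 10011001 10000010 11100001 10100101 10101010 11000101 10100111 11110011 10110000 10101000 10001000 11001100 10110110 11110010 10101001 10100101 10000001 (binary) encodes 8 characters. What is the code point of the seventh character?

U+0336

Offset 0: leading byte 0xF3 = 11110011 → 4-byte char #1 = F3 A4 A3 87.
Offset 4: leading byte 0xF0 = 11110000 → 4-byte char #2 = F0 9D 9E 95.
Offset 8: leading byte 0xE2 = 11100010 → 3-byte char #3 = E2 99 82.
Offset 11: leading byte 0xE1 = 11100001 → 3-byte char #4 = E1 A5 AA.
Offset 14: leading byte 0xC5 = 11000101 → 2-byte char #5 = C5 A7.
Offset 16: leading byte 0xF3 = 11110011 → 4-byte char #6 = F3 B0 A8 88.
Offset 20: leading byte 0xCC = 11001100 → 2-byte char #7 = CC B6.
Leading byte 0xCC = 11001100 matches 110xxxxx → 2-byte sequence.
Byte 1: 0xCC = 11001100, payload 01100 (5 bits).
Byte 2: 0xB6 = 10110110 (10xxxxxx ✓), payload 110110.
Concatenate: 01100110110 = 0x336 (11 bits → U+0336).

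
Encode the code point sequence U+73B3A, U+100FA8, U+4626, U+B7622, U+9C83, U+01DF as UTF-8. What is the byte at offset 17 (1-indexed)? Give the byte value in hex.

0xB2

1-indexed offset 17 is 0-indexed offset 16.
U+73B3A → 4-byte form F1 B3 AC BA at offsets 0–3.
U+100FA8 → 4-byte form F4 80 BE A8 at offsets 4–7.
U+4626 → 3-byte form E4 98 A6 at offsets 8–10.
U+B7622 → 4-byte form F2 B7 98 A2 at offsets 11–14.
U+9C83 → 3-byte form E9 B2 83 at offsets 15–17.
Offset 16 falls in char 5's range; it's byte 2 of E9 B2 83 = 0xB2.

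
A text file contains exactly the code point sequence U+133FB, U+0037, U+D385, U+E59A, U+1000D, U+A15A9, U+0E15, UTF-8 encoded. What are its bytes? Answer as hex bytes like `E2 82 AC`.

U+133FB: 4-byte form → F0 93 8F BB.
U+0037: 1-byte form → 37.
U+D385: 3-byte form → ED 8E 85.
U+E59A: 3-byte form → EE 96 9A.
U+1000D: 4-byte form → F0 90 80 8D.
U+A15A9: 4-byte form → F2 A1 96 A9.
U+0E15: 3-byte form → E0 B8 95.
Concatenated (22 bytes): F0 93 8F BB 37 ED 8E 85 EE 96 9A F0 90 80 8D F2 A1 96 A9 E0 B8 95.

F0 93 8F BB 37 ED 8E 85 EE 96 9A F0 90 80 8D F2 A1 96 A9 E0 B8 95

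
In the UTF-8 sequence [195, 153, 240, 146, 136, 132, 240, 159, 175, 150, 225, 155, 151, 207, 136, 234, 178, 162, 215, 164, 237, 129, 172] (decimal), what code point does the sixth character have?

Offset 0: leading byte 0xC3 = 11000011 → 2-byte char #1 = C3 99.
Offset 2: leading byte 0xF0 = 11110000 → 4-byte char #2 = F0 92 88 84.
Offset 6: leading byte 0xF0 = 11110000 → 4-byte char #3 = F0 9F AF 96.
Offset 10: leading byte 0xE1 = 11100001 → 3-byte char #4 = E1 9B 97.
Offset 13: leading byte 0xCF = 11001111 → 2-byte char #5 = CF 88.
Offset 15: leading byte 0xEA = 11101010 → 3-byte char #6 = EA B2 A2.
Leading byte 0xEA = 11101010 matches 1110xxxx → 3-byte sequence.
Byte 1: 0xEA = 11101010, payload 1010 (4 bits).
Byte 2: 0xB2 = 10110010 (10xxxxxx ✓), payload 110010.
Byte 3: 0xA2 = 10100010 (10xxxxxx ✓), payload 100010.
Concatenate: 1010110010100010 = 0xACA2 (16 bits → U+ACA2).

U+ACA2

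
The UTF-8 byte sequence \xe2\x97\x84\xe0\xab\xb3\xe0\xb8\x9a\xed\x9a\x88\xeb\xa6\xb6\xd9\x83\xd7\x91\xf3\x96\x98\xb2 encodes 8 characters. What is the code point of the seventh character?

U+05D1

Offset 0: leading byte 0xE2 = 11100010 → 3-byte char #1 = E2 97 84.
Offset 3: leading byte 0xE0 = 11100000 → 3-byte char #2 = E0 AB B3.
Offset 6: leading byte 0xE0 = 11100000 → 3-byte char #3 = E0 B8 9A.
Offset 9: leading byte 0xED = 11101101 → 3-byte char #4 = ED 9A 88.
Offset 12: leading byte 0xEB = 11101011 → 3-byte char #5 = EB A6 B6.
Offset 15: leading byte 0xD9 = 11011001 → 2-byte char #6 = D9 83.
Offset 17: leading byte 0xD7 = 11010111 → 2-byte char #7 = D7 91.
Leading byte 0xD7 = 11010111 matches 110xxxxx → 2-byte sequence.
Byte 1: 0xD7 = 11010111, payload 10111 (5 bits).
Byte 2: 0x91 = 10010001 (10xxxxxx ✓), payload 010001.
Concatenate: 10111010001 = 0x5D1 (11 bits → U+05D1).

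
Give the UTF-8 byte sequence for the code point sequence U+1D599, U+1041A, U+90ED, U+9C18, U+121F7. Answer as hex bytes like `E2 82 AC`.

U+1D599: 4-byte form → F0 9D 96 99.
U+1041A: 4-byte form → F0 90 90 9A.
U+90ED: 3-byte form → E9 83 AD.
U+9C18: 3-byte form → E9 B0 98.
U+121F7: 4-byte form → F0 92 87 B7.
Concatenated (18 bytes): F0 9D 96 99 F0 90 90 9A E9 83 AD E9 B0 98 F0 92 87 B7.

F0 9D 96 99 F0 90 90 9A E9 83 AD E9 B0 98 F0 92 87 B7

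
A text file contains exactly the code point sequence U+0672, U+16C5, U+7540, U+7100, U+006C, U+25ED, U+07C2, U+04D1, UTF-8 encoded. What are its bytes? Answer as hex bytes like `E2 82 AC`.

D9 B2 E1 9B 85 E7 95 80 E7 84 80 6C E2 97 AD DF 82 D3 91

U+0672: 2-byte form → D9 B2.
U+16C5: 3-byte form → E1 9B 85.
U+7540: 3-byte form → E7 95 80.
U+7100: 3-byte form → E7 84 80.
U+006C: 1-byte form → 6C.
U+25ED: 3-byte form → E2 97 AD.
U+07C2: 2-byte form → DF 82.
U+04D1: 2-byte form → D3 91.
Concatenated (19 bytes): D9 B2 E1 9B 85 E7 95 80 E7 84 80 6C E2 97 AD DF 82 D3 91.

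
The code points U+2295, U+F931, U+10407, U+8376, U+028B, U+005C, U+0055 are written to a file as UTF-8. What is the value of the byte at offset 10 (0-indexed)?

U+2295 → 3-byte form E2 8A 95 at offsets 0–2.
U+F931 → 3-byte form EF A4 B1 at offsets 3–5.
U+10407 → 4-byte form F0 90 90 87 at offsets 6–9.
U+8376 → 3-byte form E8 8D B6 at offsets 10–12.
Offset 10 falls in char 4's range; it's byte 1 of E8 8D B6 = 0xE8.

0xE8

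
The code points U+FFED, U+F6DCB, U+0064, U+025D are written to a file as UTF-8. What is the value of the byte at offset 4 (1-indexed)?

0xF3

1-indexed offset 4 is 0-indexed offset 3.
U+FFED → 3-byte form EF BF AD at offsets 0–2.
U+F6DCB → 4-byte form F3 B6 B7 8B at offsets 3–6.
Offset 3 falls in char 2's range; it's byte 1 of F3 B6 B7 8B = 0xF3.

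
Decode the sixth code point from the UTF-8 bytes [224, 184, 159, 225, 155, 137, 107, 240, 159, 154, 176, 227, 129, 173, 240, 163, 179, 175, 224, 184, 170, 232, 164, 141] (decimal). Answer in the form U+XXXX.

Offset 0: leading byte 0xE0 = 11100000 → 3-byte char #1 = E0 B8 9F.
Offset 3: leading byte 0xE1 = 11100001 → 3-byte char #2 = E1 9B 89.
Offset 6: leading byte 0x6B = 01101011 → 1-byte char #3 = 6B.
Offset 7: leading byte 0xF0 = 11110000 → 4-byte char #4 = F0 9F 9A B0.
Offset 11: leading byte 0xE3 = 11100011 → 3-byte char #5 = E3 81 AD.
Offset 14: leading byte 0xF0 = 11110000 → 4-byte char #6 = F0 A3 B3 AF.
Leading byte 0xF0 = 11110000 matches 11110xxx → 4-byte sequence.
Byte 1: 0xF0 = 11110000, payload 000 (3 bits).
Byte 2: 0xA3 = 10100011 (10xxxxxx ✓), payload 100011.
Byte 3: 0xB3 = 10110011 (10xxxxxx ✓), payload 110011.
Byte 4: 0xAF = 10101111 (10xxxxxx ✓), payload 101111.
Concatenate: 000100011110011101111 = 0x23CEF (21 bits → U+23CEF).

U+23CEF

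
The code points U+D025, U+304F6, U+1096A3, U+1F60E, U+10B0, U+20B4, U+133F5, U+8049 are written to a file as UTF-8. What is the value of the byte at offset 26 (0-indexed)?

0x81

U+D025 → 3-byte form ED 80 A5 at offsets 0–2.
U+304F6 → 4-byte form F0 B0 93 B6 at offsets 3–6.
U+1096A3 → 4-byte form F4 89 9A A3 at offsets 7–10.
U+1F60E → 4-byte form F0 9F 98 8E at offsets 11–14.
U+10B0 → 3-byte form E1 82 B0 at offsets 15–17.
U+20B4 → 3-byte form E2 82 B4 at offsets 18–20.
U+133F5 → 4-byte form F0 93 8F B5 at offsets 21–24.
U+8049 → 3-byte form E8 81 89 at offsets 25–27.
Offset 26 falls in char 8's range; it's byte 2 of E8 81 89 = 0x81.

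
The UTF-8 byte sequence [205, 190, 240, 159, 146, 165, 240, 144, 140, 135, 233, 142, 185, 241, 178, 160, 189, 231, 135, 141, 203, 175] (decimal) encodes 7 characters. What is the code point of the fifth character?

Offset 0: leading byte 0xCD = 11001101 → 2-byte char #1 = CD BE.
Offset 2: leading byte 0xF0 = 11110000 → 4-byte char #2 = F0 9F 92 A5.
Offset 6: leading byte 0xF0 = 11110000 → 4-byte char #3 = F0 90 8C 87.
Offset 10: leading byte 0xE9 = 11101001 → 3-byte char #4 = E9 8E B9.
Offset 13: leading byte 0xF1 = 11110001 → 4-byte char #5 = F1 B2 A0 BD.
Leading byte 0xF1 = 11110001 matches 11110xxx → 4-byte sequence.
Byte 1: 0xF1 = 11110001, payload 001 (3 bits).
Byte 2: 0xB2 = 10110010 (10xxxxxx ✓), payload 110010.
Byte 3: 0xA0 = 10100000 (10xxxxxx ✓), payload 100000.
Byte 4: 0xBD = 10111101 (10xxxxxx ✓), payload 111101.
Concatenate: 001110010100000111101 = 0x7283D (21 bits → U+7283D).

U+7283D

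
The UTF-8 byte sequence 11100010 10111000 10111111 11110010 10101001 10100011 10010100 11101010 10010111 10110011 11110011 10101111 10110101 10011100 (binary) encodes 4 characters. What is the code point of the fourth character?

U+EFD5C

Offset 0: leading byte 0xE2 = 11100010 → 3-byte char #1 = E2 B8 BF.
Offset 3: leading byte 0xF2 = 11110010 → 4-byte char #2 = F2 A9 A3 94.
Offset 7: leading byte 0xEA = 11101010 → 3-byte char #3 = EA 97 B3.
Offset 10: leading byte 0xF3 = 11110011 → 4-byte char #4 = F3 AF B5 9C.
Leading byte 0xF3 = 11110011 matches 11110xxx → 4-byte sequence.
Byte 1: 0xF3 = 11110011, payload 011 (3 bits).
Byte 2: 0xAF = 10101111 (10xxxxxx ✓), payload 101111.
Byte 3: 0xB5 = 10110101 (10xxxxxx ✓), payload 110101.
Byte 4: 0x9C = 10011100 (10xxxxxx ✓), payload 011100.
Concatenate: 011101111110101011100 = 0xEFD5C (21 bits → U+EFD5C).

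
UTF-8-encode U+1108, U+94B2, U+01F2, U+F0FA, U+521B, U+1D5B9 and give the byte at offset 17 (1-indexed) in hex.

0x96

1-indexed offset 17 is 0-indexed offset 16.
U+1108 → 3-byte form E1 84 88 at offsets 0–2.
U+94B2 → 3-byte form E9 92 B2 at offsets 3–5.
U+01F2 → 2-byte form C7 B2 at offsets 6–7.
U+F0FA → 3-byte form EF 83 BA at offsets 8–10.
U+521B → 3-byte form E5 88 9B at offsets 11–13.
U+1D5B9 → 4-byte form F0 9D 96 B9 at offsets 14–17.
Offset 16 falls in char 6's range; it's byte 3 of F0 9D 96 B9 = 0x96.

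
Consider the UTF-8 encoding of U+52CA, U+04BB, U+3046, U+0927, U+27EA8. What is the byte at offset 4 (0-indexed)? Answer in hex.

0xBB

U+52CA → 3-byte form E5 8B 8A at offsets 0–2.
U+04BB → 2-byte form D2 BB at offsets 3–4.
Offset 4 falls in char 2's range; it's byte 2 of D2 BB = 0xBB.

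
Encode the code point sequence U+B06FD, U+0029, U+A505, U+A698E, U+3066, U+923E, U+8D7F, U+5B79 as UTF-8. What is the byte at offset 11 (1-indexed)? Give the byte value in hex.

1-indexed offset 11 is 0-indexed offset 10.
U+B06FD → 4-byte form F2 B0 9B BD at offsets 0–3.
U+0029 → 1-byte form 29 at offsets 4–4.
U+A505 → 3-byte form EA 94 85 at offsets 5–7.
U+A698E → 4-byte form F2 A6 A6 8E at offsets 8–11.
Offset 10 falls in char 4's range; it's byte 3 of F2 A6 A6 8E = 0xA6.

0xA6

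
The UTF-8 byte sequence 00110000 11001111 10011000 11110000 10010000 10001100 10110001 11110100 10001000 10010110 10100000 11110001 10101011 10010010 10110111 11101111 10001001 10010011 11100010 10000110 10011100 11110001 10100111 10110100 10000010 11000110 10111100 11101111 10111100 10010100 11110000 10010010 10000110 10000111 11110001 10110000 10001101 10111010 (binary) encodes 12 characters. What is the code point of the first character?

Offset 0: leading byte 0x30 = 00110000 → 1-byte char #1 = 30.
Leading byte 0x30 = 00110000 matches 0xxxxxxx → 1-byte sequence.
Byte 1: 0x30 = 00110000, payload 0110000 (7 bits).
Concatenate: 0110000 = 0x30 (7 bits → U+0030).

U+0030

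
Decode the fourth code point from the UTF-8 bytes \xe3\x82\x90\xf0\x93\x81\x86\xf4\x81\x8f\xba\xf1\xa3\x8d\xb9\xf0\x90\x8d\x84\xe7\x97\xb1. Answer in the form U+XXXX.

U+63379

Offset 0: leading byte 0xE3 = 11100011 → 3-byte char #1 = E3 82 90.
Offset 3: leading byte 0xF0 = 11110000 → 4-byte char #2 = F0 93 81 86.
Offset 7: leading byte 0xF4 = 11110100 → 4-byte char #3 = F4 81 8F BA.
Offset 11: leading byte 0xF1 = 11110001 → 4-byte char #4 = F1 A3 8D B9.
Leading byte 0xF1 = 11110001 matches 11110xxx → 4-byte sequence.
Byte 1: 0xF1 = 11110001, payload 001 (3 bits).
Byte 2: 0xA3 = 10100011 (10xxxxxx ✓), payload 100011.
Byte 3: 0x8D = 10001101 (10xxxxxx ✓), payload 001101.
Byte 4: 0xB9 = 10111001 (10xxxxxx ✓), payload 111001.
Concatenate: 001100011001101111001 = 0x63379 (21 bits → U+63379).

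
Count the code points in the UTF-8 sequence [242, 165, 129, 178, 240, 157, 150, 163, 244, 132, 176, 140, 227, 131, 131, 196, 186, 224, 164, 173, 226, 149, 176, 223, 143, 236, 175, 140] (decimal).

9

Byte at offset 0: 0xF2 = 11110010 → 4-byte char (#1). Advance 4.
Byte at offset 4: 0xF0 = 11110000 → 4-byte char (#2). Advance 4.
Byte at offset 8: 0xF4 = 11110100 → 4-byte char (#3). Advance 4.
Byte at offset 12: 0xE3 = 11100011 → 3-byte char (#4). Advance 3.
Byte at offset 15: 0xC4 = 11000100 → 2-byte char (#5). Advance 2.
Byte at offset 17: 0xE0 = 11100000 → 3-byte char (#6). Advance 3.
Byte at offset 20: 0xE2 = 11100010 → 3-byte char (#7). Advance 3.
Byte at offset 23: 0xDF = 11011111 → 2-byte char (#8). Advance 2.
Byte at offset 25: 0xEC = 11101100 → 3-byte char (#9). Advance 3.
Reached end at offset 28 after 9 code points.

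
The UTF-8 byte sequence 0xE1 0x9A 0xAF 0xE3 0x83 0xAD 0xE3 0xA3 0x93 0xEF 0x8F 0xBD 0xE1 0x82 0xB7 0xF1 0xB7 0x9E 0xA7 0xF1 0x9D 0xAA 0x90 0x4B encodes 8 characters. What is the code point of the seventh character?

U+5DA90

Offset 0: leading byte 0xE1 = 11100001 → 3-byte char #1 = E1 9A AF.
Offset 3: leading byte 0xE3 = 11100011 → 3-byte char #2 = E3 83 AD.
Offset 6: leading byte 0xE3 = 11100011 → 3-byte char #3 = E3 A3 93.
Offset 9: leading byte 0xEF = 11101111 → 3-byte char #4 = EF 8F BD.
Offset 12: leading byte 0xE1 = 11100001 → 3-byte char #5 = E1 82 B7.
Offset 15: leading byte 0xF1 = 11110001 → 4-byte char #6 = F1 B7 9E A7.
Offset 19: leading byte 0xF1 = 11110001 → 4-byte char #7 = F1 9D AA 90.
Leading byte 0xF1 = 11110001 matches 11110xxx → 4-byte sequence.
Byte 1: 0xF1 = 11110001, payload 001 (3 bits).
Byte 2: 0x9D = 10011101 (10xxxxxx ✓), payload 011101.
Byte 3: 0xAA = 10101010 (10xxxxxx ✓), payload 101010.
Byte 4: 0x90 = 10010000 (10xxxxxx ✓), payload 010000.
Concatenate: 001011101101010010000 = 0x5DA90 (21 bits → U+5DA90).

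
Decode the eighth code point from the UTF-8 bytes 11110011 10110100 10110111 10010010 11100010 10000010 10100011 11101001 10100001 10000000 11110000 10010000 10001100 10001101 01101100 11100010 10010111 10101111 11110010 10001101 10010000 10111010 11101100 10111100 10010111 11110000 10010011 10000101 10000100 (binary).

U+CF17

Offset 0: leading byte 0xF3 = 11110011 → 4-byte char #1 = F3 B4 B7 92.
Offset 4: leading byte 0xE2 = 11100010 → 3-byte char #2 = E2 82 A3.
Offset 7: leading byte 0xE9 = 11101001 → 3-byte char #3 = E9 A1 80.
Offset 10: leading byte 0xF0 = 11110000 → 4-byte char #4 = F0 90 8C 8D.
Offset 14: leading byte 0x6C = 01101100 → 1-byte char #5 = 6C.
Offset 15: leading byte 0xE2 = 11100010 → 3-byte char #6 = E2 97 AF.
Offset 18: leading byte 0xF2 = 11110010 → 4-byte char #7 = F2 8D 90 BA.
Offset 22: leading byte 0xEC = 11101100 → 3-byte char #8 = EC BC 97.
Leading byte 0xEC = 11101100 matches 1110xxxx → 3-byte sequence.
Byte 1: 0xEC = 11101100, payload 1100 (4 bits).
Byte 2: 0xBC = 10111100 (10xxxxxx ✓), payload 111100.
Byte 3: 0x97 = 10010111 (10xxxxxx ✓), payload 010111.
Concatenate: 1100111100010111 = 0xCF17 (16 bits → U+CF17).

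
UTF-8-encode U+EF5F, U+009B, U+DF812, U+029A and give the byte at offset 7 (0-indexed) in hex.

0xA0

U+EF5F → 3-byte form EE BD 9F at offsets 0–2.
U+009B → 2-byte form C2 9B at offsets 3–4.
U+DF812 → 4-byte form F3 9F A0 92 at offsets 5–8.
Offset 7 falls in char 3's range; it's byte 3 of F3 9F A0 92 = 0xA0.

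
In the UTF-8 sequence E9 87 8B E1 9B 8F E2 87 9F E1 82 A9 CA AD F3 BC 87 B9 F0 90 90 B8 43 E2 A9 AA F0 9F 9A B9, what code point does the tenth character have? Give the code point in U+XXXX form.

U+1F6B9

Offset 0: leading byte 0xE9 = 11101001 → 3-byte char #1 = E9 87 8B.
Offset 3: leading byte 0xE1 = 11100001 → 3-byte char #2 = E1 9B 8F.
Offset 6: leading byte 0xE2 = 11100010 → 3-byte char #3 = E2 87 9F.
Offset 9: leading byte 0xE1 = 11100001 → 3-byte char #4 = E1 82 A9.
Offset 12: leading byte 0xCA = 11001010 → 2-byte char #5 = CA AD.
Offset 14: leading byte 0xF3 = 11110011 → 4-byte char #6 = F3 BC 87 B9.
Offset 18: leading byte 0xF0 = 11110000 → 4-byte char #7 = F0 90 90 B8.
Offset 22: leading byte 0x43 = 01000011 → 1-byte char #8 = 43.
Offset 23: leading byte 0xE2 = 11100010 → 3-byte char #9 = E2 A9 AA.
Offset 26: leading byte 0xF0 = 11110000 → 4-byte char #10 = F0 9F 9A B9.
Leading byte 0xF0 = 11110000 matches 11110xxx → 4-byte sequence.
Byte 1: 0xF0 = 11110000, payload 000 (3 bits).
Byte 2: 0x9F = 10011111 (10xxxxxx ✓), payload 011111.
Byte 3: 0x9A = 10011010 (10xxxxxx ✓), payload 011010.
Byte 4: 0xB9 = 10111001 (10xxxxxx ✓), payload 111001.
Concatenate: 000011111011010111001 = 0x1F6B9 (21 bits → U+1F6B9).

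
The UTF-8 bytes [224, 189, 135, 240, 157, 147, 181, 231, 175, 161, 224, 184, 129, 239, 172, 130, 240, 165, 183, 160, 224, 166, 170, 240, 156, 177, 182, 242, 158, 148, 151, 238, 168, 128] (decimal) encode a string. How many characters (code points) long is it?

Byte at offset 0: 0xE0 = 11100000 → 3-byte char (#1). Advance 3.
Byte at offset 3: 0xF0 = 11110000 → 4-byte char (#2). Advance 4.
Byte at offset 7: 0xE7 = 11100111 → 3-byte char (#3). Advance 3.
Byte at offset 10: 0xE0 = 11100000 → 3-byte char (#4). Advance 3.
Byte at offset 13: 0xEF = 11101111 → 3-byte char (#5). Advance 3.
Byte at offset 16: 0xF0 = 11110000 → 4-byte char (#6). Advance 4.
Byte at offset 20: 0xE0 = 11100000 → 3-byte char (#7). Advance 3.
Byte at offset 23: 0xF0 = 11110000 → 4-byte char (#8). Advance 4.
Byte at offset 27: 0xF2 = 11110010 → 4-byte char (#9). Advance 4.
Byte at offset 31: 0xEE = 11101110 → 3-byte char (#10). Advance 3.
Reached end at offset 34 after 10 code points.

10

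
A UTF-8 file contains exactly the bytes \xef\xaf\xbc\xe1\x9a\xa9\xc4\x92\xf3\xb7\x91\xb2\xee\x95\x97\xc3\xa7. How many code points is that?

6

Byte at offset 0: 0xEF = 11101111 → 3-byte char (#1). Advance 3.
Byte at offset 3: 0xE1 = 11100001 → 3-byte char (#2). Advance 3.
Byte at offset 6: 0xC4 = 11000100 → 2-byte char (#3). Advance 2.
Byte at offset 8: 0xF3 = 11110011 → 4-byte char (#4). Advance 4.
Byte at offset 12: 0xEE = 11101110 → 3-byte char (#5). Advance 3.
Byte at offset 15: 0xC3 = 11000011 → 2-byte char (#6). Advance 2.
Reached end at offset 17 after 6 code points.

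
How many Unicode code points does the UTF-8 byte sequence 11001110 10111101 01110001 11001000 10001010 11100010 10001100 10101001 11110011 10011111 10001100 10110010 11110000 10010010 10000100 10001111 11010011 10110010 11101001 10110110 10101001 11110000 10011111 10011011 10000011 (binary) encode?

9

Byte at offset 0: 0xCE = 11001110 → 2-byte char (#1). Advance 2.
Byte at offset 2: 0x71 = 01110001 → 1-byte char (#2). Advance 1.
Byte at offset 3: 0xC8 = 11001000 → 2-byte char (#3). Advance 2.
Byte at offset 5: 0xE2 = 11100010 → 3-byte char (#4). Advance 3.
Byte at offset 8: 0xF3 = 11110011 → 4-byte char (#5). Advance 4.
Byte at offset 12: 0xF0 = 11110000 → 4-byte char (#6). Advance 4.
Byte at offset 16: 0xD3 = 11010011 → 2-byte char (#7). Advance 2.
Byte at offset 18: 0xE9 = 11101001 → 3-byte char (#8). Advance 3.
Byte at offset 21: 0xF0 = 11110000 → 4-byte char (#9). Advance 4.
Reached end at offset 25 after 9 code points.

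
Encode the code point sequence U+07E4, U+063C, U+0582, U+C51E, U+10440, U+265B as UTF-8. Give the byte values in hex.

U+07E4: 2-byte form → DF A4.
U+063C: 2-byte form → D8 BC.
U+0582: 2-byte form → D6 82.
U+C51E: 3-byte form → EC 94 9E.
U+10440: 4-byte form → F0 90 91 80.
U+265B: 3-byte form → E2 99 9B.
Concatenated (16 bytes): DF A4 D8 BC D6 82 EC 94 9E F0 90 91 80 E2 99 9B.

DF A4 D8 BC D6 82 EC 94 9E F0 90 91 80 E2 99 9B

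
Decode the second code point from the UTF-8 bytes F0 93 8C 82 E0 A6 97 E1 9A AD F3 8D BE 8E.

U+0997

Offset 0: leading byte 0xF0 = 11110000 → 4-byte char #1 = F0 93 8C 82.
Offset 4: leading byte 0xE0 = 11100000 → 3-byte char #2 = E0 A6 97.
Leading byte 0xE0 = 11100000 matches 1110xxxx → 3-byte sequence.
Byte 1: 0xE0 = 11100000, payload 0000 (4 bits).
Byte 2: 0xA6 = 10100110 (10xxxxxx ✓), payload 100110.
Byte 3: 0x97 = 10010111 (10xxxxxx ✓), payload 010111.
Concatenate: 0000100110010111 = 0x997 (16 bits → U+0997).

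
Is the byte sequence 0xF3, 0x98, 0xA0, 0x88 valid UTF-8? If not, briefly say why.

Leading byte 0xF3 = 11110011 → 4-byte form.
Continuation bytes 0x98=10011000, 0xA0=10100000, 0x88=10001000 all match 10xxxxxx.
Decoded value 0xD8808 is ≥ 0x10000 (shortest form) and not a surrogate.

valid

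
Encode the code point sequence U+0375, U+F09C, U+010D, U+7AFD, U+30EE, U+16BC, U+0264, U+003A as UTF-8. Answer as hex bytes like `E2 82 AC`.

CD B5 EF 82 9C C4 8D E7 AB BD E3 83 AE E1 9A BC C9 A4 3A

U+0375: 2-byte form → CD B5.
U+F09C: 3-byte form → EF 82 9C.
U+010D: 2-byte form → C4 8D.
U+7AFD: 3-byte form → E7 AB BD.
U+30EE: 3-byte form → E3 83 AE.
U+16BC: 3-byte form → E1 9A BC.
U+0264: 2-byte form → C9 A4.
U+003A: 1-byte form → 3A.
Concatenated (19 bytes): CD B5 EF 82 9C C4 8D E7 AB BD E3 83 AE E1 9A BC C9 A4 3A.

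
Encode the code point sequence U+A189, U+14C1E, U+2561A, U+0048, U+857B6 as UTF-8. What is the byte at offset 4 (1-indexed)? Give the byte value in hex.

0xF0

1-indexed offset 4 is 0-indexed offset 3.
U+A189 → 3-byte form EA 86 89 at offsets 0–2.
U+14C1E → 4-byte form F0 94 B0 9E at offsets 3–6.
Offset 3 falls in char 2's range; it's byte 1 of F0 94 B0 9E = 0xF0.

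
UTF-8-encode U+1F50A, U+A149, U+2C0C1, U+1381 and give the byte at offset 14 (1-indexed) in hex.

1-indexed offset 14 is 0-indexed offset 13.
U+1F50A → 4-byte form F0 9F 94 8A at offsets 0–3.
U+A149 → 3-byte form EA 85 89 at offsets 4–6.
U+2C0C1 → 4-byte form F0 AC 83 81 at offsets 7–10.
U+1381 → 3-byte form E1 8E 81 at offsets 11–13.
Offset 13 falls in char 4's range; it's byte 3 of E1 8E 81 = 0x81.

0x81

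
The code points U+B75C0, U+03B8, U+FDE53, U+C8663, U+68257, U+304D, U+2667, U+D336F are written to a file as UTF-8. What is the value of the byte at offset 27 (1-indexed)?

0x8D

1-indexed offset 27 is 0-indexed offset 26.
U+B75C0 → 4-byte form F2 B7 97 80 at offsets 0–3.
U+03B8 → 2-byte form CE B8 at offsets 4–5.
U+FDE53 → 4-byte form F3 BD B9 93 at offsets 6–9.
U+C8663 → 4-byte form F3 88 99 A3 at offsets 10–13.
U+68257 → 4-byte form F1 A8 89 97 at offsets 14–17.
U+304D → 3-byte form E3 81 8D at offsets 18–20.
U+2667 → 3-byte form E2 99 A7 at offsets 21–23.
U+D336F → 4-byte form F3 93 8D AF at offsets 24–27.
Offset 26 falls in char 8's range; it's byte 3 of F3 93 8D AF = 0x8D.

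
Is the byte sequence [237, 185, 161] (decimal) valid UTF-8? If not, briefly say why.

Structurally a 3-byte sequence; payload = 0xDE61.
But 0xDE61 is in U+D800–U+DFFF, the surrogate range. Surrogates are not Unicode scalar values and are forbidden in UTF-8.

invalid (encodes a surrogate (U+D800–U+DFFF))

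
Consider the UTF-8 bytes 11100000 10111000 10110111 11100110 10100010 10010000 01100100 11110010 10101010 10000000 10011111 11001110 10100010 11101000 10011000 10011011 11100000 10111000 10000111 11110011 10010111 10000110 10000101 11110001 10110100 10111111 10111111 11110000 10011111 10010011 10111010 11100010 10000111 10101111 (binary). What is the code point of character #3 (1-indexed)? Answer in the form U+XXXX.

Offset 0: leading byte 0xE0 = 11100000 → 3-byte char #1 = E0 B8 B7.
Offset 3: leading byte 0xE6 = 11100110 → 3-byte char #2 = E6 A2 90.
Offset 6: leading byte 0x64 = 01100100 → 1-byte char #3 = 64.
Leading byte 0x64 = 01100100 matches 0xxxxxxx → 1-byte sequence.
Byte 1: 0x64 = 01100100, payload 1100100 (7 bits).
Concatenate: 1100100 = 0x64 (7 bits → U+0064).

U+0064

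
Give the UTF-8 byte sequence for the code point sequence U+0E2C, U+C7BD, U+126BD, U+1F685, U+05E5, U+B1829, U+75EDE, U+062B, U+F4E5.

E0 B8 AC EC 9E BD F0 92 9A BD F0 9F 9A 85 D7 A5 F2 B1 A0 A9 F1 B5 BB 9E D8 AB EF 93 A5

U+0E2C: 3-byte form → E0 B8 AC.
U+C7BD: 3-byte form → EC 9E BD.
U+126BD: 4-byte form → F0 92 9A BD.
U+1F685: 4-byte form → F0 9F 9A 85.
U+05E5: 2-byte form → D7 A5.
U+B1829: 4-byte form → F2 B1 A0 A9.
U+75EDE: 4-byte form → F1 B5 BB 9E.
U+062B: 2-byte form → D8 AB.
U+F4E5: 3-byte form → EF 93 A5.
Concatenated (29 bytes): E0 B8 AC EC 9E BD F0 92 9A BD F0 9F 9A 85 D7 A5 F2 B1 A0 A9 F1 B5 BB 9E D8 AB EF 93 A5.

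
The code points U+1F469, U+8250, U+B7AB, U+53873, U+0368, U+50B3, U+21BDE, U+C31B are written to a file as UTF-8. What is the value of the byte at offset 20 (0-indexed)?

U+1F469 → 4-byte form F0 9F 91 A9 at offsets 0–3.
U+8250 → 3-byte form E8 89 90 at offsets 4–6.
U+B7AB → 3-byte form EB 9E AB at offsets 7–9.
U+53873 → 4-byte form F1 93 A1 B3 at offsets 10–13.
U+0368 → 2-byte form CD A8 at offsets 14–15.
U+50B3 → 3-byte form E5 82 B3 at offsets 16–18.
U+21BDE → 4-byte form F0 A1 AF 9E at offsets 19–22.
Offset 20 falls in char 7's range; it's byte 2 of F0 A1 AF 9E = 0xA1.

0xA1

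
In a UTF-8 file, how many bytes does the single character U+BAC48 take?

U+BAC48 = 0xBAC48. UTF-8 uses 1 byte below 0x80, 2 below 0x800, 3 below 0x10000, 4 up to 0x10FFFF. 0xBAC48 is in U+10000–U+10FFFF → 4 bytes.

4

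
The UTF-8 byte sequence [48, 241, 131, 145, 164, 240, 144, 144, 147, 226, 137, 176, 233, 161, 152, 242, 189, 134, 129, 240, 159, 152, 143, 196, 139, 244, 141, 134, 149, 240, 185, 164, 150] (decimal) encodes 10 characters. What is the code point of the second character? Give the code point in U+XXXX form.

U+43464

Offset 0: leading byte 0x30 = 00110000 → 1-byte char #1 = 30.
Offset 1: leading byte 0xF1 = 11110001 → 4-byte char #2 = F1 83 91 A4.
Leading byte 0xF1 = 11110001 matches 11110xxx → 4-byte sequence.
Byte 1: 0xF1 = 11110001, payload 001 (3 bits).
Byte 2: 0x83 = 10000011 (10xxxxxx ✓), payload 000011.
Byte 3: 0x91 = 10010001 (10xxxxxx ✓), payload 010001.
Byte 4: 0xA4 = 10100100 (10xxxxxx ✓), payload 100100.
Concatenate: 001000011010001100100 = 0x43464 (21 bits → U+43464).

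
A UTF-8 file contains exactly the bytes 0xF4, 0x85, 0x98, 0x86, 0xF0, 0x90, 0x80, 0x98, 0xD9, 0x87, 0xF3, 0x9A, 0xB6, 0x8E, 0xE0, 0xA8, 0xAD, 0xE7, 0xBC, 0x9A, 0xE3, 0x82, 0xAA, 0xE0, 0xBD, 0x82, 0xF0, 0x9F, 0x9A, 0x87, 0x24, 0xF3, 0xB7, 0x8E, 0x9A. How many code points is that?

Byte at offset 0: 0xF4 = 11110100 → 4-byte char (#1). Advance 4.
Byte at offset 4: 0xF0 = 11110000 → 4-byte char (#2). Advance 4.
Byte at offset 8: 0xD9 = 11011001 → 2-byte char (#3). Advance 2.
Byte at offset 10: 0xF3 = 11110011 → 4-byte char (#4). Advance 4.
Byte at offset 14: 0xE0 = 11100000 → 3-byte char (#5). Advance 3.
Byte at offset 17: 0xE7 = 11100111 → 3-byte char (#6). Advance 3.
Byte at offset 20: 0xE3 = 11100011 → 3-byte char (#7). Advance 3.
Byte at offset 23: 0xE0 = 11100000 → 3-byte char (#8). Advance 3.
Byte at offset 26: 0xF0 = 11110000 → 4-byte char (#9). Advance 4.
Byte at offset 30: 0x24 = 00100100 → 1-byte char (#10). Advance 1.
Byte at offset 31: 0xF3 = 11110011 → 4-byte char (#11). Advance 4.
Reached end at offset 35 after 11 code points.

11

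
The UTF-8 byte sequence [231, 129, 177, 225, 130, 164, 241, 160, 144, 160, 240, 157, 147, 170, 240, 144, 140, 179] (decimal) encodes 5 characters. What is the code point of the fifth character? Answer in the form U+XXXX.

Offset 0: leading byte 0xE7 = 11100111 → 3-byte char #1 = E7 81 B1.
Offset 3: leading byte 0xE1 = 11100001 → 3-byte char #2 = E1 82 A4.
Offset 6: leading byte 0xF1 = 11110001 → 4-byte char #3 = F1 A0 90 A0.
Offset 10: leading byte 0xF0 = 11110000 → 4-byte char #4 = F0 9D 93 AA.
Offset 14: leading byte 0xF0 = 11110000 → 4-byte char #5 = F0 90 8C B3.
Leading byte 0xF0 = 11110000 matches 11110xxx → 4-byte sequence.
Byte 1: 0xF0 = 11110000, payload 000 (3 bits).
Byte 2: 0x90 = 10010000 (10xxxxxx ✓), payload 010000.
Byte 3: 0x8C = 10001100 (10xxxxxx ✓), payload 001100.
Byte 4: 0xB3 = 10110011 (10xxxxxx ✓), payload 110011.
Concatenate: 000010000001100110011 = 0x10333 (21 bits → U+10333).

U+10333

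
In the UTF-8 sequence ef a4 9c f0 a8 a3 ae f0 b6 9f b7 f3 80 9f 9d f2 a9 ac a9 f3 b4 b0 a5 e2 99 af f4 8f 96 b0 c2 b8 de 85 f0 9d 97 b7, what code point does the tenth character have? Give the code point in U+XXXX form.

U+0785

Offset 0: leading byte 0xEF = 11101111 → 3-byte char #1 = EF A4 9C.
Offset 3: leading byte 0xF0 = 11110000 → 4-byte char #2 = F0 A8 A3 AE.
Offset 7: leading byte 0xF0 = 11110000 → 4-byte char #3 = F0 B6 9F B7.
Offset 11: leading byte 0xF3 = 11110011 → 4-byte char #4 = F3 80 9F 9D.
Offset 15: leading byte 0xF2 = 11110010 → 4-byte char #5 = F2 A9 AC A9.
Offset 19: leading byte 0xF3 = 11110011 → 4-byte char #6 = F3 B4 B0 A5.
Offset 23: leading byte 0xE2 = 11100010 → 3-byte char #7 = E2 99 AF.
Offset 26: leading byte 0xF4 = 11110100 → 4-byte char #8 = F4 8F 96 B0.
Offset 30: leading byte 0xC2 = 11000010 → 2-byte char #9 = C2 B8.
Offset 32: leading byte 0xDE = 11011110 → 2-byte char #10 = DE 85.
Leading byte 0xDE = 11011110 matches 110xxxxx → 2-byte sequence.
Byte 1: 0xDE = 11011110, payload 11110 (5 bits).
Byte 2: 0x85 = 10000101 (10xxxxxx ✓), payload 000101.
Concatenate: 11110000101 = 0x785 (11 bits → U+0785).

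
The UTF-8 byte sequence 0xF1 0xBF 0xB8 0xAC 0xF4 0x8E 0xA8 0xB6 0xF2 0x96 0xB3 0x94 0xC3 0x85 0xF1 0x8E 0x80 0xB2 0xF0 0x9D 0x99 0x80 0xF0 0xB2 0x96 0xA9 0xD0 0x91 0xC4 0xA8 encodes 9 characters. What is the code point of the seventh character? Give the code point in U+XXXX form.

Offset 0: leading byte 0xF1 = 11110001 → 4-byte char #1 = F1 BF B8 AC.
Offset 4: leading byte 0xF4 = 11110100 → 4-byte char #2 = F4 8E A8 B6.
Offset 8: leading byte 0xF2 = 11110010 → 4-byte char #3 = F2 96 B3 94.
Offset 12: leading byte 0xC3 = 11000011 → 2-byte char #4 = C3 85.
Offset 14: leading byte 0xF1 = 11110001 → 4-byte char #5 = F1 8E 80 B2.
Offset 18: leading byte 0xF0 = 11110000 → 4-byte char #6 = F0 9D 99 80.
Offset 22: leading byte 0xF0 = 11110000 → 4-byte char #7 = F0 B2 96 A9.
Leading byte 0xF0 = 11110000 matches 11110xxx → 4-byte sequence.
Byte 1: 0xF0 = 11110000, payload 000 (3 bits).
Byte 2: 0xB2 = 10110010 (10xxxxxx ✓), payload 110010.
Byte 3: 0x96 = 10010110 (10xxxxxx ✓), payload 010110.
Byte 4: 0xA9 = 10101001 (10xxxxxx ✓), payload 101001.
Concatenate: 000110010010110101001 = 0x325A9 (21 bits → U+325A9).

U+325A9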